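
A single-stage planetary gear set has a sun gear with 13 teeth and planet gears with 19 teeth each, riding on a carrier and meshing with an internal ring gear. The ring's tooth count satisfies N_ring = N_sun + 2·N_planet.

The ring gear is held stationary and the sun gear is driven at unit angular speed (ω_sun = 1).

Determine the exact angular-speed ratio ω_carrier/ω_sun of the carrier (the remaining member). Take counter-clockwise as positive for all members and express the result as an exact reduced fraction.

13/64

N_ring = 13 + 2·19 = 51
13(ω_s−ω_c) = −51(ω_r−ω_c),  ω_r=0, ω_s=1
13(1−ω_c) = −51(0−ω_c)  ⇒  64ω_c = 13  ⇒  ω_c = 13/64
ω_c/ω_s = 13/64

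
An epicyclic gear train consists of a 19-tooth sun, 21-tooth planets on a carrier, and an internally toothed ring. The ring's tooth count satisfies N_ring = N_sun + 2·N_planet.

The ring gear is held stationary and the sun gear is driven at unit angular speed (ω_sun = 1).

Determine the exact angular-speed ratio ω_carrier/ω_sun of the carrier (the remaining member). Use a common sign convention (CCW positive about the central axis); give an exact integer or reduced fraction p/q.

19/80

N_ring = 19 + 2·21 = 61
19(ω_s−ω_c) = −61(ω_r−ω_c),  ω_r=0, ω_s=1
19(1−ω_c) = −61(0−ω_c)  ⇒  80ω_c = 19  ⇒  ω_c = 19/80
ω_c/ω_s = 19/80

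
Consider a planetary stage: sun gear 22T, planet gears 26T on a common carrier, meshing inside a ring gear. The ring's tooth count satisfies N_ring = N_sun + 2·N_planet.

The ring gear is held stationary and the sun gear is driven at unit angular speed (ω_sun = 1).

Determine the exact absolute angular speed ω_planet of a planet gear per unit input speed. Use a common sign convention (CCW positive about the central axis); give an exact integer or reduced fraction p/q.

-11/26

N_ring = 22 + 2·26 = 74
22(ω_s−ω_c) = −74(ω_r−ω_c),  ω_r=0, ω_s=1
22(1−ω_c) = −74(0−ω_c)  ⇒  96ω_c = 22  ⇒  ω_c = 11/48
sun–planet: 22·(1−11/48) = −26·(ω_p−ω_c)  ⇒  ω_p−ω_c = −(22/26)·(37/48) = -407/624
ω_p = 11/48 − 407/624 = -11/26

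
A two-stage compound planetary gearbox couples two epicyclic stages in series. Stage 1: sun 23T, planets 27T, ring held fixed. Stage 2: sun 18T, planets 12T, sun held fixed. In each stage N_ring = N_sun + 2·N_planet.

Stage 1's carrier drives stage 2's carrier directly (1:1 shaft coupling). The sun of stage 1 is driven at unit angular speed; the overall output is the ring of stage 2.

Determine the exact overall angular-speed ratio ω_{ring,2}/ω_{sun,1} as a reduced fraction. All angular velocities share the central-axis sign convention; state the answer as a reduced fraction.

23/70

Stage 1: N_ring = 23 + 2·27 = 77
Stage 1: 23(ω_s−ω_c) = −77(ω_r−ω_c),  ω_r=0, ω_s=1
Stage 1: 23(1−ω_c) = −77(0−ω_c)  ⇒  100ω_c = 23  ⇒  ω_c = 23/100
  ⇒ ω_c¹/ω_s¹ = 23/100
Stage 2: N_ring = 18 + 2·12 = 42
Stage 2: 18(ω_s−ω_c) = −42(ω_r−ω_c),  ω_s=0, ω_c=1
Stage 2: ω_r = 1 − (18/42)(0−1) = 10/7
  ⇒ ω_r²/ω_c² = 10/7
Coupling ω_c² = ω_c¹ ⇒ overall = 23/100 × 10/7 = 23/70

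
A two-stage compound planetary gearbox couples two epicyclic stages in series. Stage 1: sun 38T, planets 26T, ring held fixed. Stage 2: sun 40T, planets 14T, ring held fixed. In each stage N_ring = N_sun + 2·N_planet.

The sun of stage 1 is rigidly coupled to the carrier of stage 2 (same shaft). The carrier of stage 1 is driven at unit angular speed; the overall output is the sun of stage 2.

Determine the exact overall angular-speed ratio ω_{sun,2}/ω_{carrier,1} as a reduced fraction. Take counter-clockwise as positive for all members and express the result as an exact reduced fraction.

864/95

Stage 1: N_ring = 38 + 2·26 = 90
Stage 1: 38(ω_s−ω_c) = −90(ω_r−ω_c),  ω_r=0, ω_c=1
Stage 1: ω_s = 1 − (90/38)(0−1) = 64/19
  ⇒ ω_s¹/ω_c¹ = 64/19
Stage 2: N_ring = 40 + 2·14 = 68
Stage 2: 40(ω_s−ω_c) = −68(ω_r−ω_c),  ω_r=0, ω_c=1
Stage 2: ω_s = 1 − (68/40)(0−1) = 27/10
  ⇒ ω_s²/ω_c² = 27/10
Coupling ω_c² = ω_s¹ ⇒ overall = 64/19 × 27/10 = 864/95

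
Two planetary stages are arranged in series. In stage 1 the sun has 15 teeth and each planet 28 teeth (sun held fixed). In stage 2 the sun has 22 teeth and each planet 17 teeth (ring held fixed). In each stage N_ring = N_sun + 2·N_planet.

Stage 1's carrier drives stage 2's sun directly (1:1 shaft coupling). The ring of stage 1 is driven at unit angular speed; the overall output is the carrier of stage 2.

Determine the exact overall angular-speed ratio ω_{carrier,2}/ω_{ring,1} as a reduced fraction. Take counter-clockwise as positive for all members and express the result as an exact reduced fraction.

Stage 1: N_ring = 15 + 2·28 = 71
Stage 1: 15(ω_s−ω_c) = −71(ω_r−ω_c),  ω_s=0, ω_r=1
Stage 1: 15(0−ω_c) = −71(1−ω_c)  ⇒  86ω_c = 71  ⇒  ω_c = 71/86
  ⇒ ω_c¹/ω_r¹ = 71/86
Stage 2: N_ring = 22 + 2·17 = 56
Stage 2: 22(ω_s−ω_c) = −56(ω_r−ω_c),  ω_r=0, ω_s=1
Stage 2: 22(1−ω_c) = −56(0−ω_c)  ⇒  78ω_c = 22  ⇒  ω_c = 11/39
  ⇒ ω_c²/ω_s² = 11/39
Coupling ω_s² = ω_c¹ ⇒ overall = 71/86 × 11/39 = 781/3354

781/3354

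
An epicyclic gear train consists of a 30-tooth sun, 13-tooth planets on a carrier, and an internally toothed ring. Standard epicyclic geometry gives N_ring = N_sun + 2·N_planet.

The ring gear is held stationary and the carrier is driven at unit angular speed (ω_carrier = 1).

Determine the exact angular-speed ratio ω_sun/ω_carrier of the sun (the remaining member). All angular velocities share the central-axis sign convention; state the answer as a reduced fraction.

43/15

N_ring = 30 + 2·13 = 56
30(ω_s−ω_c) = −56(ω_r−ω_c),  ω_r=0, ω_c=1
ω_s = 1 − (56/30)(0−1) = 43/15
ω_s/ω_c = 43/15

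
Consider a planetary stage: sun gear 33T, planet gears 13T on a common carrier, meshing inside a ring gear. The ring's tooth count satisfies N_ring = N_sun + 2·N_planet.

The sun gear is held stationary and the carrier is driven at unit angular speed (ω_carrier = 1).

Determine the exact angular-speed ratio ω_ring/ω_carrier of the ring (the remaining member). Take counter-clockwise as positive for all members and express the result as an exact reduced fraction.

92/59

N_ring = 33 + 2·13 = 59
33(ω_s−ω_c) = −59(ω_r−ω_c),  ω_s=0, ω_c=1
ω_r = 1 − (33/59)(0−1) = 92/59
ω_r/ω_c = 92/59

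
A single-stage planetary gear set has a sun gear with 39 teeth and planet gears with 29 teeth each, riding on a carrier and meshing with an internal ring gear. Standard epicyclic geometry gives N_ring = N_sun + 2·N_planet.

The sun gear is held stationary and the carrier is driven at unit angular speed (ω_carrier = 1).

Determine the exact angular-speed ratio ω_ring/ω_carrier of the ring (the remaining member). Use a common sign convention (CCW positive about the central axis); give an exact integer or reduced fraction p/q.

136/97

N_ring = 39 + 2·29 = 97
39(ω_s−ω_c) = −97(ω_r−ω_c),  ω_s=0, ω_c=1
ω_r = 1 − (39/97)(0−1) = 136/97
ω_r/ω_c = 136/97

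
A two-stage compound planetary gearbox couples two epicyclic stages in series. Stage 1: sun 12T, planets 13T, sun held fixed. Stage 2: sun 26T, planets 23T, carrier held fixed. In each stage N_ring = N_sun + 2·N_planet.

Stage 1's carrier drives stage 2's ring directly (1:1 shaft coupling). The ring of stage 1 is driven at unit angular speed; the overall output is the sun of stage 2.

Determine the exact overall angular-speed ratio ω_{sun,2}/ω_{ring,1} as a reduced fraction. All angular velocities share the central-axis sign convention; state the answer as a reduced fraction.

-684/325

Stage 1: N_ring = 12 + 2·13 = 38
Stage 1: 12(ω_s−ω_c) = −38(ω_r−ω_c),  ω_s=0, ω_r=1
Stage 1: 12(0−ω_c) = −38(1−ω_c)  ⇒  50ω_c = 38  ⇒  ω_c = 19/25
  ⇒ ω_c¹/ω_r¹ = 19/25
Stage 2: N_ring = 26 + 2·23 = 72
Stage 2: 26(ω_s−ω_c) = −72(ω_r−ω_c),  ω_c=0, ω_r=1
Stage 2: ω_s = 0 − (72/26)(1−0) = -36/13
  ⇒ ω_s²/ω_r² = -36/13
Coupling ω_r² = ω_c¹ ⇒ overall = 19/25 × -36/13 = -684/325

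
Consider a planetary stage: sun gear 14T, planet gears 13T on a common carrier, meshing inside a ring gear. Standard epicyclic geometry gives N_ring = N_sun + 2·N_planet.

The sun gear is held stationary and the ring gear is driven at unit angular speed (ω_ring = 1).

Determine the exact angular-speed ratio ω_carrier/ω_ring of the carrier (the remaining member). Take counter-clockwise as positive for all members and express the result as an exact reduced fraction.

N_ring = 14 + 2·13 = 40
14(ω_s−ω_c) = −40(ω_r−ω_c),  ω_s=0, ω_r=1
14(0−ω_c) = −40(1−ω_c)  ⇒  54ω_c = 40  ⇒  ω_c = 20/27
ω_c/ω_r = 20/27

20/27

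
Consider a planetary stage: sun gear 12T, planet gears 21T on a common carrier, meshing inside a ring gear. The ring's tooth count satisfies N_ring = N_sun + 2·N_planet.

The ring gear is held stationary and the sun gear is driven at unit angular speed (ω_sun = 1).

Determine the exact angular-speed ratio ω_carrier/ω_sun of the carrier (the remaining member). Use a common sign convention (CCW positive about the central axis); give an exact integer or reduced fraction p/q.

2/11

N_ring = 12 + 2·21 = 54
12(ω_s−ω_c) = −54(ω_r−ω_c),  ω_r=0, ω_s=1
12(1−ω_c) = −54(0−ω_c)  ⇒  66ω_c = 12  ⇒  ω_c = 2/11
ω_c/ω_s = 2/11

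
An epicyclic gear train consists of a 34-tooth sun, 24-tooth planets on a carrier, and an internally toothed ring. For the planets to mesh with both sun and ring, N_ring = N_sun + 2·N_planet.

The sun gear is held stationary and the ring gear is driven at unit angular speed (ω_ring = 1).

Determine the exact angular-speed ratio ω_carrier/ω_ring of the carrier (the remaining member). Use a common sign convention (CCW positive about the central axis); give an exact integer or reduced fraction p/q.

N_ring = 34 + 2·24 = 82
34(ω_s−ω_c) = −82(ω_r−ω_c),  ω_s=0, ω_r=1
34(0−ω_c) = −82(1−ω_c)  ⇒  116ω_c = 82  ⇒  ω_c = 41/58
ω_c/ω_r = 41/58

41/58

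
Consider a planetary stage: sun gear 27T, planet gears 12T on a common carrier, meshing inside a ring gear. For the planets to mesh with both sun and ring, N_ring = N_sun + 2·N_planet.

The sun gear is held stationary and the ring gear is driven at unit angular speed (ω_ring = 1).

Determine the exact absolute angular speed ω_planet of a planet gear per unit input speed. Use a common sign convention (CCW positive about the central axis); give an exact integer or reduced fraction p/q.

17/8

N_ring = 27 + 2·12 = 51
27(ω_s−ω_c) = −51(ω_r−ω_c),  ω_s=0, ω_r=1
27(0−ω_c) = −51(1−ω_c)  ⇒  78ω_c = 51  ⇒  ω_c = 17/26
sun–planet: 27·(0−17/26) = −12·(ω_p−ω_c)  ⇒  ω_p−ω_c = −(27/12)·(-17/26) = 153/104
ω_p = 17/26 + 153/104 = 17/8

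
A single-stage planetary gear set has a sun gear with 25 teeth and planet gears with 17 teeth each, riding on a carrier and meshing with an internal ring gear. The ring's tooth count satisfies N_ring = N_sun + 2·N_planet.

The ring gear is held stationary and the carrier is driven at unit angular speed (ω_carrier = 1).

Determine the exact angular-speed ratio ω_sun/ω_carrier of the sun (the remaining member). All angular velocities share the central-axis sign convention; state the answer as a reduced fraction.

N_ring = 25 + 2·17 = 59
25(ω_s−ω_c) = −59(ω_r−ω_c),  ω_r=0, ω_c=1
ω_s = 1 − (59/25)(0−1) = 84/25
ω_s/ω_c = 84/25

84/25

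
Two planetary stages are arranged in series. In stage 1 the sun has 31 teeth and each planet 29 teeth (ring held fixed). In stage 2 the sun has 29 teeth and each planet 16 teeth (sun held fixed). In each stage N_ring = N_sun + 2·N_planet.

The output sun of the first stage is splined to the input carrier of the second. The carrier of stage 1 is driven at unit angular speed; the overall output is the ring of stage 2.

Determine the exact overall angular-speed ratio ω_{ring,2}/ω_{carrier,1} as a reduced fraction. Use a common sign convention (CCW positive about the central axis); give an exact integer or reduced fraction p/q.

10800/1891

Stage 1: N_ring = 31 + 2·29 = 89
Stage 1: 31(ω_s−ω_c) = −89(ω_r−ω_c),  ω_r=0, ω_c=1
Stage 1: ω_s = 1 − (89/31)(0−1) = 120/31
  ⇒ ω_s¹/ω_c¹ = 120/31
Stage 2: N_ring = 29 + 2·16 = 61
Stage 2: 29(ω_s−ω_c) = −61(ω_r−ω_c),  ω_s=0, ω_c=1
Stage 2: ω_r = 1 − (29/61)(0−1) = 90/61
  ⇒ ω_r²/ω_c² = 90/61
Coupling ω_c² = ω_s¹ ⇒ overall = 120/31 × 90/61 = 10800/1891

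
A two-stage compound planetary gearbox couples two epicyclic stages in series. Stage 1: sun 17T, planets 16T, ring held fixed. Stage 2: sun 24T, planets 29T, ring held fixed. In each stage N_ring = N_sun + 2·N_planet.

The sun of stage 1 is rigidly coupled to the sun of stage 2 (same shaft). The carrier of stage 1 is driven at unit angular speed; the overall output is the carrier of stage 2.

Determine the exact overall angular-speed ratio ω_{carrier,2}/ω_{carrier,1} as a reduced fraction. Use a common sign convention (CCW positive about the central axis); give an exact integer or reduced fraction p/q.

792/901

Stage 1: N_ring = 17 + 2·16 = 49
Stage 1: 17(ω_s−ω_c) = −49(ω_r−ω_c),  ω_r=0, ω_c=1
Stage 1: ω_s = 1 − (49/17)(0−1) = 66/17
  ⇒ ω_s¹/ω_c¹ = 66/17
Stage 2: N_ring = 24 + 2·29 = 82
Stage 2: 24(ω_s−ω_c) = −82(ω_r−ω_c),  ω_r=0, ω_s=1
Stage 2: 24(1−ω_c) = −82(0−ω_c)  ⇒  106ω_c = 24  ⇒  ω_c = 12/53
  ⇒ ω_c²/ω_s² = 12/53
Coupling ω_s² = ω_s¹ ⇒ overall = 66/17 × 12/53 = 792/901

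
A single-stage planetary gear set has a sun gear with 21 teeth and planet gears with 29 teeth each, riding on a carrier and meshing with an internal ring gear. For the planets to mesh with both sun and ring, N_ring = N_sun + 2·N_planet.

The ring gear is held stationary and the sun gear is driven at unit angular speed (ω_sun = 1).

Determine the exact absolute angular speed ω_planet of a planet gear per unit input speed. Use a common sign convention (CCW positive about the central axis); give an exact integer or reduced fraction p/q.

N_ring = 21 + 2·29 = 79
21(ω_s−ω_c) = −79(ω_r−ω_c),  ω_r=0, ω_s=1
21(1−ω_c) = −79(0−ω_c)  ⇒  100ω_c = 21  ⇒  ω_c = 21/100
sun–planet: 21·(1−21/100) = −29·(ω_p−ω_c)  ⇒  ω_p−ω_c = −(21/29)·(79/100) = -1659/2900
ω_p = 21/100 − 1659/2900 = -21/58

-21/58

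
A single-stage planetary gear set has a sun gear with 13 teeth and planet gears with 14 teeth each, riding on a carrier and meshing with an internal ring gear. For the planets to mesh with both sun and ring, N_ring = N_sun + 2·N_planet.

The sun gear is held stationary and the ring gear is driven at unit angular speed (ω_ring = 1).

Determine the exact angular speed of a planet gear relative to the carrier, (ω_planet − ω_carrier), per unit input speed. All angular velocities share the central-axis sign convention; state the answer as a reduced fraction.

533/756

N_ring = 13 + 2·14 = 41
13(ω_s−ω_c) = −41(ω_r−ω_c),  ω_s=0, ω_r=1
13(0−ω_c) = −41(1−ω_c)  ⇒  54ω_c = 41  ⇒  ω_c = 41/54
sun–planet: 13·(0−41/54) = −14·(ω_p−ω_c)  ⇒  ω_p−ω_c = −(13/14)·(-41/54) = 533/756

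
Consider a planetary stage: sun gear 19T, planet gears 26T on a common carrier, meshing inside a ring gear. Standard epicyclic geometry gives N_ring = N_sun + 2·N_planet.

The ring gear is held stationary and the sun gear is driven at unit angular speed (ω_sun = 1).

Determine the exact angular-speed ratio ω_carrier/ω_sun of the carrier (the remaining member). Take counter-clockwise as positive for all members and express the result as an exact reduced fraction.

N_ring = 19 + 2·26 = 71
19(ω_s−ω_c) = −71(ω_r−ω_c),  ω_r=0, ω_s=1
19(1−ω_c) = −71(0−ω_c)  ⇒  90ω_c = 19  ⇒  ω_c = 19/90
ω_c/ω_s = 19/90

19/90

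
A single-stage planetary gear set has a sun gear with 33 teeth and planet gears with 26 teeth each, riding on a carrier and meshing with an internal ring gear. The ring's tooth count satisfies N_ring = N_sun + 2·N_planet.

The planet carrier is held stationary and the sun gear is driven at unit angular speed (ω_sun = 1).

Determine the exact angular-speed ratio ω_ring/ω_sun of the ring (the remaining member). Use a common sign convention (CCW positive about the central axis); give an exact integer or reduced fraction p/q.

N_ring = 33 + 2·26 = 85
33(ω_s−ω_c) = −85(ω_r−ω_c),  ω_c=0, ω_s=1
ω_r = 0 − (33/85)(1−0) = -33/85
ω_r/ω_s = -33/85

-33/85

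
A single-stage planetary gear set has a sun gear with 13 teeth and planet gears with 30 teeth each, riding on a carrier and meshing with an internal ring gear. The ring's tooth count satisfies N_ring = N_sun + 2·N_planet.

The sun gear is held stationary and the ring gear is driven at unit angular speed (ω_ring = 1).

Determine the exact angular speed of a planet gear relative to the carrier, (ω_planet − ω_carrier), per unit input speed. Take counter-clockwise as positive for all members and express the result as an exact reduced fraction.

N_ring = 13 + 2·30 = 73
13(ω_s−ω_c) = −73(ω_r−ω_c),  ω_s=0, ω_r=1
13(0−ω_c) = −73(1−ω_c)  ⇒  86ω_c = 73  ⇒  ω_c = 73/86
sun–planet: 13·(0−73/86) = −30·(ω_p−ω_c)  ⇒  ω_p−ω_c = −(13/30)·(-73/86) = 949/2580

949/2580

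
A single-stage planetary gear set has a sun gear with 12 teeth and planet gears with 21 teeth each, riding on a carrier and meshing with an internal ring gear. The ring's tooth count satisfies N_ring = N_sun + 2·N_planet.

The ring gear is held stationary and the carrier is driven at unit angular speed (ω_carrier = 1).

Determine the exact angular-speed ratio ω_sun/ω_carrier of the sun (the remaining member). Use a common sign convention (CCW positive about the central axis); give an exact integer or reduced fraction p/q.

N_ring = 12 + 2·21 = 54
12(ω_s−ω_c) = −54(ω_r−ω_c),  ω_r=0, ω_c=1
ω_s = 1 − (54/12)(0−1) = 11/2
ω_s/ω_c = 11/2

11/2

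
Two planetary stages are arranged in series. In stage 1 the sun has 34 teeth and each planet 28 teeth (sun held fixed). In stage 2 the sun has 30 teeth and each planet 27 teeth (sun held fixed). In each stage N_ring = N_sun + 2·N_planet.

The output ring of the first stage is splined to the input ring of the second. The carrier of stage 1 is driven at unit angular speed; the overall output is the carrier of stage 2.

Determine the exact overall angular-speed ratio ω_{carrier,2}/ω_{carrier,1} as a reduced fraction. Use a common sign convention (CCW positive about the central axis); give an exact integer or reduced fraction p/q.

868/855

Stage 1: N_ring = 34 + 2·28 = 90
Stage 1: 34(ω_s−ω_c) = −90(ω_r−ω_c),  ω_s=0, ω_c=1
Stage 1: ω_r = 1 − (34/90)(0−1) = 62/45
  ⇒ ω_r¹/ω_c¹ = 62/45
Stage 2: N_ring = 30 + 2·27 = 84
Stage 2: 30(ω_s−ω_c) = −84(ω_r−ω_c),  ω_s=0, ω_r=1
Stage 2: 30(0−ω_c) = −84(1−ω_c)  ⇒  114ω_c = 84  ⇒  ω_c = 14/19
  ⇒ ω_c²/ω_r² = 14/19
Coupling ω_r² = ω_r¹ ⇒ overall = 62/45 × 14/19 = 868/855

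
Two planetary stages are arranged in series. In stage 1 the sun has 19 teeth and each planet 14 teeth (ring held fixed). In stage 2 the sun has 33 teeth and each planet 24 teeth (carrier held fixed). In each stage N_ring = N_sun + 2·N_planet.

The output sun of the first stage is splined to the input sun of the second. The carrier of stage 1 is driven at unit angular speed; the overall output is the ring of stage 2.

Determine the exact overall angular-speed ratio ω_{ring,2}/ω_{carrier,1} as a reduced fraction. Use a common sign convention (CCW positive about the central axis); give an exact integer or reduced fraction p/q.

Stage 1: N_ring = 19 + 2·14 = 47
Stage 1: 19(ω_s−ω_c) = −47(ω_r−ω_c),  ω_r=0, ω_c=1
Stage 1: ω_s = 1 − (47/19)(0−1) = 66/19
  ⇒ ω_s¹/ω_c¹ = 66/19
Stage 2: N_ring = 33 + 2·24 = 81
Stage 2: 33(ω_s−ω_c) = −81(ω_r−ω_c),  ω_c=0, ω_s=1
Stage 2: ω_r = 0 − (33/81)(1−0) = -11/27
  ⇒ ω_r²/ω_s² = -11/27
Coupling ω_s² = ω_s¹ ⇒ overall = 66/19 × -11/27 = -242/171

-242/171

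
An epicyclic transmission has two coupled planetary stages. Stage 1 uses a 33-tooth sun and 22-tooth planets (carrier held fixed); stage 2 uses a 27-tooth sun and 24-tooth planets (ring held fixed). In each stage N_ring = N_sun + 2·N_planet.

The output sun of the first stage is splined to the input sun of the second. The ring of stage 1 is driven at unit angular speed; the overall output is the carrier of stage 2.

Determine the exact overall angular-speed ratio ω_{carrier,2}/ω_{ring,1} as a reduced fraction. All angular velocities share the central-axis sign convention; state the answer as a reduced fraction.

-21/34

Stage 1: N_ring = 33 + 2·22 = 77
Stage 1: 33(ω_s−ω_c) = −77(ω_r−ω_c),  ω_c=0, ω_r=1
Stage 1: ω_s = 0 − (77/33)(1−0) = -7/3
  ⇒ ω_s¹/ω_r¹ = -7/3
Stage 2: N_ring = 27 + 2·24 = 75
Stage 2: 27(ω_s−ω_c) = −75(ω_r−ω_c),  ω_r=0, ω_s=1
Stage 2: 27(1−ω_c) = −75(0−ω_c)  ⇒  102ω_c = 27  ⇒  ω_c = 9/34
  ⇒ ω_c²/ω_s² = 9/34
Coupling ω_s² = ω_s¹ ⇒ overall = -7/3 × 9/34 = -21/34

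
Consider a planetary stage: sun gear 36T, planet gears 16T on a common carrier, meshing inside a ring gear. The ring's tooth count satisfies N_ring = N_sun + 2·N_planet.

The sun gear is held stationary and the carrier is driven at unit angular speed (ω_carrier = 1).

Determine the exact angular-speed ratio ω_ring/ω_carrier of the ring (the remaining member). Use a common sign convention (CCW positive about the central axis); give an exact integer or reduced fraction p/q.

N_ring = 36 + 2·16 = 68
36(ω_s−ω_c) = −68(ω_r−ω_c),  ω_s=0, ω_c=1
ω_r = 1 − (36/68)(0−1) = 26/17
ω_r/ω_c = 26/17

26/17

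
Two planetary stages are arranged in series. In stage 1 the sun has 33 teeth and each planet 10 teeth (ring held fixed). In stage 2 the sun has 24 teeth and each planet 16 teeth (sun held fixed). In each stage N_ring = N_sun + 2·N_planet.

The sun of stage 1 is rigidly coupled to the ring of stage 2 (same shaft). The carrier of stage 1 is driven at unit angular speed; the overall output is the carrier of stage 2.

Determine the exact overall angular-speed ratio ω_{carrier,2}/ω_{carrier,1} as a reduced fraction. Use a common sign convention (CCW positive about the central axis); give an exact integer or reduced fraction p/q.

301/165

Stage 1: N_ring = 33 + 2·10 = 53
Stage 1: 33(ω_s−ω_c) = −53(ω_r−ω_c),  ω_r=0, ω_c=1
Stage 1: ω_s = 1 − (53/33)(0−1) = 86/33
  ⇒ ω_s¹/ω_c¹ = 86/33
Stage 2: N_ring = 24 + 2·16 = 56
Stage 2: 24(ω_s−ω_c) = −56(ω_r−ω_c),  ω_s=0, ω_r=1
Stage 2: 24(0−ω_c) = −56(1−ω_c)  ⇒  80ω_c = 56  ⇒  ω_c = 7/10
  ⇒ ω_c²/ω_r² = 7/10
Coupling ω_r² = ω_s¹ ⇒ overall = 86/33 × 7/10 = 301/165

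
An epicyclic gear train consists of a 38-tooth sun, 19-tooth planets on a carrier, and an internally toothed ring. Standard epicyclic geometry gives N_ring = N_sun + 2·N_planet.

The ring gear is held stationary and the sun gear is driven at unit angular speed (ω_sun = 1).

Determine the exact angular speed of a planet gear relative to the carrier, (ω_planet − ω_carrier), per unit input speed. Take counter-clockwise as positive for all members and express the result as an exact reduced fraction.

N_ring = 38 + 2·19 = 76
38(ω_s−ω_c) = −76(ω_r−ω_c),  ω_r=0, ω_s=1
38(1−ω_c) = −76(0−ω_c)  ⇒  114ω_c = 38  ⇒  ω_c = 1/3
sun–planet: 38·(1−1/3) = −19·(ω_p−ω_c)  ⇒  ω_p−ω_c = −(38/19)·(2/3) = -4/3

-4/3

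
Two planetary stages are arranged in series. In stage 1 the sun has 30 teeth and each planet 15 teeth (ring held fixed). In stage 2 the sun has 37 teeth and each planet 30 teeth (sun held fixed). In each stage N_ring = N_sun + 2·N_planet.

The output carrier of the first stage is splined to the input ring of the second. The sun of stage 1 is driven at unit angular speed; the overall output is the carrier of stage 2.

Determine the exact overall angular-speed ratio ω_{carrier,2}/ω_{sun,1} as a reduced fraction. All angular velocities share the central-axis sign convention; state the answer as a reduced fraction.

97/402

Stage 1: N_ring = 30 + 2·15 = 60
Stage 1: 30(ω_s−ω_c) = −60(ω_r−ω_c),  ω_r=0, ω_s=1
Stage 1: 30(1−ω_c) = −60(0−ω_c)  ⇒  90ω_c = 30  ⇒  ω_c = 1/3
  ⇒ ω_c¹/ω_s¹ = 1/3
Stage 2: N_ring = 37 + 2·30 = 97
Stage 2: 37(ω_s−ω_c) = −97(ω_r−ω_c),  ω_s=0, ω_r=1
Stage 2: 37(0−ω_c) = −97(1−ω_c)  ⇒  134ω_c = 97  ⇒  ω_c = 97/134
  ⇒ ω_c²/ω_r² = 97/134
Coupling ω_r² = ω_c¹ ⇒ overall = 1/3 × 97/134 = 97/402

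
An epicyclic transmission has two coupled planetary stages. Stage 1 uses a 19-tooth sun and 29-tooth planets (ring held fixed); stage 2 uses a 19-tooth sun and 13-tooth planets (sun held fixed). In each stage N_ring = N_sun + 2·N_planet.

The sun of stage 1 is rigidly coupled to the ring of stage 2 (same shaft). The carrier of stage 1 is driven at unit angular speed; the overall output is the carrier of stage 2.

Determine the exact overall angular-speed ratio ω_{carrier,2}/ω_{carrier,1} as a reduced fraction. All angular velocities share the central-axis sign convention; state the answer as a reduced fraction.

Stage 1: N_ring = 19 + 2·29 = 77
Stage 1: 19(ω_s−ω_c) = −77(ω_r−ω_c),  ω_r=0, ω_c=1
Stage 1: ω_s = 1 − (77/19)(0−1) = 96/19
  ⇒ ω_s¹/ω_c¹ = 96/19
Stage 2: N_ring = 19 + 2·13 = 45
Stage 2: 19(ω_s−ω_c) = −45(ω_r−ω_c),  ω_s=0, ω_r=1
Stage 2: 19(0−ω_c) = −45(1−ω_c)  ⇒  64ω_c = 45  ⇒  ω_c = 45/64
  ⇒ ω_c²/ω_r² = 45/64
Coupling ω_r² = ω_s¹ ⇒ overall = 96/19 × 45/64 = 135/38

135/38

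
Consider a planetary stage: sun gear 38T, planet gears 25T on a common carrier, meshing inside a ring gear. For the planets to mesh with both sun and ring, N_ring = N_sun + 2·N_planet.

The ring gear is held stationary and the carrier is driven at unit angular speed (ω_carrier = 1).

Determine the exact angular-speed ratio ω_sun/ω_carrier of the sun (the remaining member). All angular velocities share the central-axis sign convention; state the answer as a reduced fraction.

63/19

N_ring = 38 + 2·25 = 88
38(ω_s−ω_c) = −88(ω_r−ω_c),  ω_r=0, ω_c=1
ω_s = 1 − (88/38)(0−1) = 63/19
ω_s/ω_c = 63/19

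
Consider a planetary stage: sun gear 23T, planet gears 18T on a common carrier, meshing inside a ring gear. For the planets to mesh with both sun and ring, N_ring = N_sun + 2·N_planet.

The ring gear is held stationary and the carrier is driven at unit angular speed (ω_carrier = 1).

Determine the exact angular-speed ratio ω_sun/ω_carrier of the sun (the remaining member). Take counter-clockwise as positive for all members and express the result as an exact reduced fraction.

82/23

N_ring = 23 + 2·18 = 59
23(ω_s−ω_c) = −59(ω_r−ω_c),  ω_r=0, ω_c=1
ω_s = 1 − (59/23)(0−1) = 82/23
ω_s/ω_c = 82/23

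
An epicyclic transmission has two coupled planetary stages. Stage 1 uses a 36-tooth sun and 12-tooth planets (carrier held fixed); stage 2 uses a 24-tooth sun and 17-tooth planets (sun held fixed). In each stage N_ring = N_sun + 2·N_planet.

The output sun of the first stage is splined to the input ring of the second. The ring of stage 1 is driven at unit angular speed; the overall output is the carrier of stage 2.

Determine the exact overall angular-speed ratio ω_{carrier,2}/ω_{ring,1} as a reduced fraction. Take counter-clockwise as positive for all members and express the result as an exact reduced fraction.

-145/123

Stage 1: N_ring = 36 + 2·12 = 60
Stage 1: 36(ω_s−ω_c) = −60(ω_r−ω_c),  ω_c=0, ω_r=1
Stage 1: ω_s = 0 − (60/36)(1−0) = -5/3
  ⇒ ω_s¹/ω_r¹ = -5/3
Stage 2: N_ring = 24 + 2·17 = 58
Stage 2: 24(ω_s−ω_c) = −58(ω_r−ω_c),  ω_s=0, ω_r=1
Stage 2: 24(0−ω_c) = −58(1−ω_c)  ⇒  82ω_c = 58  ⇒  ω_c = 29/41
  ⇒ ω_c²/ω_r² = 29/41
Coupling ω_r² = ω_s¹ ⇒ overall = -5/3 × 29/41 = -145/123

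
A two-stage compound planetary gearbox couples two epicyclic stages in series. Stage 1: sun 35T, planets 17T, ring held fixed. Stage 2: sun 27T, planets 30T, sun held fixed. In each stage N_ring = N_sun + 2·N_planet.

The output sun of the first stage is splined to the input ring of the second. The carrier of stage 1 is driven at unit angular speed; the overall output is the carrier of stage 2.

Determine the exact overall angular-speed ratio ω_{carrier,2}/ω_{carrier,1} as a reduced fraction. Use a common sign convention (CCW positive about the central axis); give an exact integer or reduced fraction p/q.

1508/665

Stage 1: N_ring = 35 + 2·17 = 69
Stage 1: 35(ω_s−ω_c) = −69(ω_r−ω_c),  ω_r=0, ω_c=1
Stage 1: ω_s = 1 − (69/35)(0−1) = 104/35
  ⇒ ω_s¹/ω_c¹ = 104/35
Stage 2: N_ring = 27 + 2·30 = 87
Stage 2: 27(ω_s−ω_c) = −87(ω_r−ω_c),  ω_s=0, ω_r=1
Stage 2: 27(0−ω_c) = −87(1−ω_c)  ⇒  114ω_c = 87  ⇒  ω_c = 29/38
  ⇒ ω_c²/ω_r² = 29/38
Coupling ω_r² = ω_s¹ ⇒ overall = 104/35 × 29/38 = 1508/665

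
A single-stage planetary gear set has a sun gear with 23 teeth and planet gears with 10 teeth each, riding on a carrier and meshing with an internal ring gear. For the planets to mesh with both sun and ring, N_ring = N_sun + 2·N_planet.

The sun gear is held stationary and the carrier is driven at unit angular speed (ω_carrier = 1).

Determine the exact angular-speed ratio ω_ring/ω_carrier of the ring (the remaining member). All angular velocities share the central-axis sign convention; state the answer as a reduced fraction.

66/43

N_ring = 23 + 2·10 = 43
23(ω_s−ω_c) = −43(ω_r−ω_c),  ω_s=0, ω_c=1
ω_r = 1 − (23/43)(0−1) = 66/43
ω_r/ω_c = 66/43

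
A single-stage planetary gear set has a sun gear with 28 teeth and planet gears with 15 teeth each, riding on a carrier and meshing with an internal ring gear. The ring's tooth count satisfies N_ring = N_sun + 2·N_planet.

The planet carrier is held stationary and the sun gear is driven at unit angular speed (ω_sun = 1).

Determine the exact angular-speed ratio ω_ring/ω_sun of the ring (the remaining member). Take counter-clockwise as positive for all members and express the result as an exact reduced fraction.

-14/29

N_ring = 28 + 2·15 = 58
28(ω_s−ω_c) = −58(ω_r−ω_c),  ω_c=0, ω_s=1
ω_r = 0 − (28/58)(1−0) = -14/29
ω_r/ω_s = -14/29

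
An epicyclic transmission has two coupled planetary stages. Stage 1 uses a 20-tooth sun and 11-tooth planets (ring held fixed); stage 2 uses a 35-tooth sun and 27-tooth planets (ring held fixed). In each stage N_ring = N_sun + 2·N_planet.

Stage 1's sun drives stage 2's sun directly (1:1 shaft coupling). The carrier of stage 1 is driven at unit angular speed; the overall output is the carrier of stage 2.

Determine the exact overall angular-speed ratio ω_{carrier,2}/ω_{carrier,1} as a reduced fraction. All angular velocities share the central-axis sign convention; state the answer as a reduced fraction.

Stage 1: N_ring = 20 + 2·11 = 42
Stage 1: 20(ω_s−ω_c) = −42(ω_r−ω_c),  ω_r=0, ω_c=1
Stage 1: ω_s = 1 − (42/20)(0−1) = 31/10
  ⇒ ω_s¹/ω_c¹ = 31/10
Stage 2: N_ring = 35 + 2·27 = 89
Stage 2: 35(ω_s−ω_c) = −89(ω_r−ω_c),  ω_r=0, ω_s=1
Stage 2: 35(1−ω_c) = −89(0−ω_c)  ⇒  124ω_c = 35  ⇒  ω_c = 35/124
  ⇒ ω_c²/ω_s² = 35/124
Coupling ω_s² = ω_s¹ ⇒ overall = 31/10 × 35/124 = 7/8

7/8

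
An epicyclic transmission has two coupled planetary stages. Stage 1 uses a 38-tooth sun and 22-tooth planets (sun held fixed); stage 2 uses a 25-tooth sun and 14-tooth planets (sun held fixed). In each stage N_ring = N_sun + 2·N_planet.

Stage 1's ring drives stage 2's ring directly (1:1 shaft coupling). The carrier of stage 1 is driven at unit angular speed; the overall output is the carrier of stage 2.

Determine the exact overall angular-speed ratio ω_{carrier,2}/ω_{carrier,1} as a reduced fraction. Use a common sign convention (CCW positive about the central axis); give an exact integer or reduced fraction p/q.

Stage 1: N_ring = 38 + 2·22 = 82
Stage 1: 38(ω_s−ω_c) = −82(ω_r−ω_c),  ω_s=0, ω_c=1
Stage 1: ω_r = 1 − (38/82)(0−1) = 60/41
  ⇒ ω_r¹/ω_c¹ = 60/41
Stage 2: N_ring = 25 + 2·14 = 53
Stage 2: 25(ω_s−ω_c) = −53(ω_r−ω_c),  ω_s=0, ω_r=1
Stage 2: 25(0−ω_c) = −53(1−ω_c)  ⇒  78ω_c = 53  ⇒  ω_c = 53/78
  ⇒ ω_c²/ω_r² = 53/78
Coupling ω_r² = ω_r¹ ⇒ overall = 60/41 × 53/78 = 530/533

530/533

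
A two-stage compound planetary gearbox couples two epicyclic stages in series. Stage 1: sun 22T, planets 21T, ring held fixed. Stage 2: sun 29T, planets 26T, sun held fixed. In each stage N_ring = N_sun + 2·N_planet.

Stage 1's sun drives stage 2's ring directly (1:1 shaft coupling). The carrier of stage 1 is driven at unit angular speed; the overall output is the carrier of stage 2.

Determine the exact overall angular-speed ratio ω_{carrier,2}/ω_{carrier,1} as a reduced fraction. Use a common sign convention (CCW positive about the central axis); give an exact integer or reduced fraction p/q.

3483/1210

Stage 1: N_ring = 22 + 2·21 = 64
Stage 1: 22(ω_s−ω_c) = −64(ω_r−ω_c),  ω_r=0, ω_c=1
Stage 1: ω_s = 1 − (64/22)(0−1) = 43/11
  ⇒ ω_s¹/ω_c¹ = 43/11
Stage 2: N_ring = 29 + 2·26 = 81
Stage 2: 29(ω_s−ω_c) = −81(ω_r−ω_c),  ω_s=0, ω_r=1
Stage 2: 29(0−ω_c) = −81(1−ω_c)  ⇒  110ω_c = 81  ⇒  ω_c = 81/110
  ⇒ ω_c²/ω_r² = 81/110
Coupling ω_r² = ω_s¹ ⇒ overall = 43/11 × 81/110 = 3483/1210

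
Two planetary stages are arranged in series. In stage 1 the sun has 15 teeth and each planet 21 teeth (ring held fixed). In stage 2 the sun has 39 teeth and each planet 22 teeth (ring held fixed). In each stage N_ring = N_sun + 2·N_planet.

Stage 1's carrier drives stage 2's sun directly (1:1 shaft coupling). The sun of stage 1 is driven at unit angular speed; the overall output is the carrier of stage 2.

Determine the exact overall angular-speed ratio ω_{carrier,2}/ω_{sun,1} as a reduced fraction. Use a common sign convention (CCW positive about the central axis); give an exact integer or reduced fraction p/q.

Stage 1: N_ring = 15 + 2·21 = 57
Stage 1: 15(ω_s−ω_c) = −57(ω_r−ω_c),  ω_r=0, ω_s=1
Stage 1: 15(1−ω_c) = −57(0−ω_c)  ⇒  72ω_c = 15  ⇒  ω_c = 5/24
  ⇒ ω_c¹/ω_s¹ = 5/24
Stage 2: N_ring = 39 + 2·22 = 83
Stage 2: 39(ω_s−ω_c) = −83(ω_r−ω_c),  ω_r=0, ω_s=1
Stage 2: 39(1−ω_c) = −83(0−ω_c)  ⇒  122ω_c = 39  ⇒  ω_c = 39/122
  ⇒ ω_c²/ω_s² = 39/122
Coupling ω_s² = ω_c¹ ⇒ overall = 5/24 × 39/122 = 65/976

65/976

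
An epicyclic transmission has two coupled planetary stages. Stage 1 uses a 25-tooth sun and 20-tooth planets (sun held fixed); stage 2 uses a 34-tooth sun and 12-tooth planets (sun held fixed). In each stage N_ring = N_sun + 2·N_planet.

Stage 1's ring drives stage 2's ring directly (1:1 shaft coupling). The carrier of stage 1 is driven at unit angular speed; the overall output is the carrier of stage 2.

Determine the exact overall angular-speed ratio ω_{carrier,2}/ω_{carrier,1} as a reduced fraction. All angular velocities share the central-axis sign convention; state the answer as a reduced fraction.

261/299

Stage 1: N_ring = 25 + 2·20 = 65
Stage 1: 25(ω_s−ω_c) = −65(ω_r−ω_c),  ω_s=0, ω_c=1
Stage 1: ω_r = 1 − (25/65)(0−1) = 18/13
  ⇒ ω_r¹/ω_c¹ = 18/13
Stage 2: N_ring = 34 + 2·12 = 58
Stage 2: 34(ω_s−ω_c) = −58(ω_r−ω_c),  ω_s=0, ω_r=1
Stage 2: 34(0−ω_c) = −58(1−ω_c)  ⇒  92ω_c = 58  ⇒  ω_c = 29/46
  ⇒ ω_c²/ω_r² = 29/46
Coupling ω_r² = ω_r¹ ⇒ overall = 18/13 × 29/46 = 261/299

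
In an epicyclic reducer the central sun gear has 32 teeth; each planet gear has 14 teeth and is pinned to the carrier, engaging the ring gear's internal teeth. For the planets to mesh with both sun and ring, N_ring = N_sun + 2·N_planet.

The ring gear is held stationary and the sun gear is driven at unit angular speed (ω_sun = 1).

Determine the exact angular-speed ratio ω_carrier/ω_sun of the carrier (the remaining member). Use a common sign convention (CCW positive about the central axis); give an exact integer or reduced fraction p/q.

8/23

N_ring = 32 + 2·14 = 60
32(ω_s−ω_c) = −60(ω_r−ω_c),  ω_r=0, ω_s=1
32(1−ω_c) = −60(0−ω_c)  ⇒  92ω_c = 32  ⇒  ω_c = 8/23
ω_c/ω_s = 8/23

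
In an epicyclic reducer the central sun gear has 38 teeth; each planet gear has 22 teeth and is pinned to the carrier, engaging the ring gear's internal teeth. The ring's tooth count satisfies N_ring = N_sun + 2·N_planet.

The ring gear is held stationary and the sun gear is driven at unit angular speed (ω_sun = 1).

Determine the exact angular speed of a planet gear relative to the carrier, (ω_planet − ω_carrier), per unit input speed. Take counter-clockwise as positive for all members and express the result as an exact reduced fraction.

-779/660

N_ring = 38 + 2·22 = 82
38(ω_s−ω_c) = −82(ω_r−ω_c),  ω_r=0, ω_s=1
38(1−ω_c) = −82(0−ω_c)  ⇒  120ω_c = 38  ⇒  ω_c = 19/60
sun–planet: 38·(1−19/60) = −22·(ω_p−ω_c)  ⇒  ω_p−ω_c = −(38/22)·(41/60) = -779/660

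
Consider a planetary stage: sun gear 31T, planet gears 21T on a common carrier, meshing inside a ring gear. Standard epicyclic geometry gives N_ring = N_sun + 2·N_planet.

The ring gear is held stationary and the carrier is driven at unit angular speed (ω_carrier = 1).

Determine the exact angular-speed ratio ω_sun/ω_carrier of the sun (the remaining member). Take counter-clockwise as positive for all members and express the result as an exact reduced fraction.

N_ring = 31 + 2·21 = 73
31(ω_s−ω_c) = −73(ω_r−ω_c),  ω_r=0, ω_c=1
ω_s = 1 − (73/31)(0−1) = 104/31
ω_s/ω_c = 104/31

104/31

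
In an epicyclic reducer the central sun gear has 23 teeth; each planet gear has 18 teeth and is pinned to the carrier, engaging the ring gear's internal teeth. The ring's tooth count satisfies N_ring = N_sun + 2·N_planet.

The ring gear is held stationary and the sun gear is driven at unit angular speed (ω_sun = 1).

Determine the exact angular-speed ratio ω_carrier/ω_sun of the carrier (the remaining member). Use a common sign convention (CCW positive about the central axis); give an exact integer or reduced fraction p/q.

23/82

N_ring = 23 + 2·18 = 59
23(ω_s−ω_c) = −59(ω_r−ω_c),  ω_r=0, ω_s=1
23(1−ω_c) = −59(0−ω_c)  ⇒  82ω_c = 23  ⇒  ω_c = 23/82
ω_c/ω_s = 23/82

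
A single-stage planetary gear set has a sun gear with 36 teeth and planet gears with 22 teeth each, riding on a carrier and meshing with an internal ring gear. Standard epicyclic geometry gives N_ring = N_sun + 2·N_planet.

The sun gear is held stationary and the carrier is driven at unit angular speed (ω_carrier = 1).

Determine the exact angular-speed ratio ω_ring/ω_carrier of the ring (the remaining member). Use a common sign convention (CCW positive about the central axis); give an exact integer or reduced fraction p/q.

N_ring = 36 + 2·22 = 80
36(ω_s−ω_c) = −80(ω_r−ω_c),  ω_s=0, ω_c=1
ω_r = 1 − (36/80)(0−1) = 29/20
ω_r/ω_c = 29/20

29/20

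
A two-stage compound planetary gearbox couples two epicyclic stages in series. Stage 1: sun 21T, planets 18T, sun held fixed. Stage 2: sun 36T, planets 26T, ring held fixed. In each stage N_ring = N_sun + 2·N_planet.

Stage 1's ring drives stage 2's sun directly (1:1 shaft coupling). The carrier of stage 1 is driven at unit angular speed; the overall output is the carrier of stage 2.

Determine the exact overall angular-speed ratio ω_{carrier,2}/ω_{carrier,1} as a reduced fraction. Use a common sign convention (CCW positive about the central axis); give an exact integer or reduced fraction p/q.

Stage 1: N_ring = 21 + 2·18 = 57
Stage 1: 21(ω_s−ω_c) = −57(ω_r−ω_c),  ω_s=0, ω_c=1
Stage 1: ω_r = 1 − (21/57)(0−1) = 26/19
  ⇒ ω_r¹/ω_c¹ = 26/19
Stage 2: N_ring = 36 + 2·26 = 88
Stage 2: 36(ω_s−ω_c) = −88(ω_r−ω_c),  ω_r=0, ω_s=1
Stage 2: 36(1−ω_c) = −88(0−ω_c)  ⇒  124ω_c = 36  ⇒  ω_c = 9/31
  ⇒ ω_c²/ω_s² = 9/31
Coupling ω_s² = ω_r¹ ⇒ overall = 26/19 × 9/31 = 234/589

234/589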